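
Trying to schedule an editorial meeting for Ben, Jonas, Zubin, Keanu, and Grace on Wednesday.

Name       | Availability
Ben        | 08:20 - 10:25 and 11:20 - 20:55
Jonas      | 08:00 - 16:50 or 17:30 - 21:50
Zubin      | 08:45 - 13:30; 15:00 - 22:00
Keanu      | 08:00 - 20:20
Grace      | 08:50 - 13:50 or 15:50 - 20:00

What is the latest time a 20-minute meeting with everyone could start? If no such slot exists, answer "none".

19:40

Ben ∩ Jonas: 08:20-10:25, 11:20-16:50, 17:30-20:55.
Ben ∩ Jonas ∩ Zubin: 08:45-10:25, 11:20-13:30, 15:00-16:50, 17:30-20:55.
Ben ∩ Jonas ∩ Zubin ∩ Keanu: 08:45-10:25, 11:20-13:30, 15:00-16:50, 17:30-20:20.
Ben ∩ Jonas ∩ Zubin ∩ Keanu ∩ Grace: 08:50-10:25, 11:20-13:30, 15:50-16:50, 17:30-20:00.
The last common window of at least 20 minutes is 17:30-20:00; a 20-minute meeting can start as late as 19:40 and still end by 20:00.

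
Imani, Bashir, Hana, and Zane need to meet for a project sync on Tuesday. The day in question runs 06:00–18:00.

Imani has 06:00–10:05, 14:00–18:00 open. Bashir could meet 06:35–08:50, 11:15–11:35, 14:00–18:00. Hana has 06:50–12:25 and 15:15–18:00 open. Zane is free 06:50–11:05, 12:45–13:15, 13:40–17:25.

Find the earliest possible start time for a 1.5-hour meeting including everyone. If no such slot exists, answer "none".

06:50

Imani ∩ Bashir: 06:35-08:50, 14:00-18:00.
Imani ∩ Bashir ∩ Hana: 06:50-08:50, 15:15-18:00.
Imani ∩ Bashir ∩ Hana ∩ Zane: 06:50-08:50, 15:15-17:25.
So the common availability across everyone is 06:50-08:50, 15:15-17:25.
The first common window of at least 90 minutes is 06:50-08:50, so the earliest start is 06:50.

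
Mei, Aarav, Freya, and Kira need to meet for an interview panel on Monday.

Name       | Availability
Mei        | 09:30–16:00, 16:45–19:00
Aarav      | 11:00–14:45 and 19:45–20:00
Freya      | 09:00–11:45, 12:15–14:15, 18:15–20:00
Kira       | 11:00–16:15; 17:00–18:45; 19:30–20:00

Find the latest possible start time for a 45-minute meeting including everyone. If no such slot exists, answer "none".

Mei ∩ Aarav: 11:00-14:45.
Mei ∩ Aarav ∩ Freya: 11:00-11:45, 12:15-14:15.
Mei ∩ Aarav ∩ Freya ∩ Kira: 11:00-11:45, 12:15-14:15.
The last common window of at least 45 minutes is 12:15-14:15; a 45-minute meeting can start as late as 13:30 and still end by 14:15.

13:30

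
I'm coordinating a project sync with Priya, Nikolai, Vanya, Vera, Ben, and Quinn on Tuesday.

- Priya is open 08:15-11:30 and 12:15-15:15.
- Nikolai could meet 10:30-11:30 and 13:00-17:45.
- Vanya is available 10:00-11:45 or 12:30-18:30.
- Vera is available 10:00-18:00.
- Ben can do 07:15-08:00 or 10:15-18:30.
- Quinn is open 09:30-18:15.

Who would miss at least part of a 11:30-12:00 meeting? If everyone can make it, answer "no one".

Nikolai, Priya, Vanya

Priya: not fully free for 11:30-12:00. Nikolai: not fully free for 11:30-12:00. Vanya: not fully free for 11:30-12:00. Vera: free for 11:30-12:00. Ben: free for 11:30-12:00. Quinn: free for 11:30-12:00.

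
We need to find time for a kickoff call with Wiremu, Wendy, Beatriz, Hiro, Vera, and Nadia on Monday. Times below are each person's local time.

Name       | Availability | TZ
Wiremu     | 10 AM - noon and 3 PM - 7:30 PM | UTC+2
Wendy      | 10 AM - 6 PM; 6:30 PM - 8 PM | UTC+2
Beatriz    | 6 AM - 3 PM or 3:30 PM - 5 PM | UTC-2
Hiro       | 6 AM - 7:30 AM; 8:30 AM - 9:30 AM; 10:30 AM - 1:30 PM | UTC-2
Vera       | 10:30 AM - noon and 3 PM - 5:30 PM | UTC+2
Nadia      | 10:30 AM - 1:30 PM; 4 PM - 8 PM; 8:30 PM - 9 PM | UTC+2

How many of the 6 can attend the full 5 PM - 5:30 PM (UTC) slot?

Wiremu in UTC: 08:00-10:00, 13:00-17:30 (subtract 2h to convert from UTC+2).
Wendy in UTC: 08:00-16:00, 16:30-18:00 (subtract 2h to convert from UTC+2).
Beatriz in UTC: 08:00-17:00, 17:30-19:00 (add 2h to convert from UTC-2).
Hiro in UTC: 08:00-09:30, 10:30-11:30, 12:30-15:30 (add 2h to convert from UTC-2).
Vera in UTC: 08:30-10:00, 13:00-15:30 (subtract 2h to convert from UTC+2).
Nadia in UTC: 08:30-11:30, 14:00-18:00, 18:30-19:00 (subtract 2h to convert from UTC+2).
Wiremu, Wendy, and Nadia can make the full 17:00-17:30 slot — that's 3.

3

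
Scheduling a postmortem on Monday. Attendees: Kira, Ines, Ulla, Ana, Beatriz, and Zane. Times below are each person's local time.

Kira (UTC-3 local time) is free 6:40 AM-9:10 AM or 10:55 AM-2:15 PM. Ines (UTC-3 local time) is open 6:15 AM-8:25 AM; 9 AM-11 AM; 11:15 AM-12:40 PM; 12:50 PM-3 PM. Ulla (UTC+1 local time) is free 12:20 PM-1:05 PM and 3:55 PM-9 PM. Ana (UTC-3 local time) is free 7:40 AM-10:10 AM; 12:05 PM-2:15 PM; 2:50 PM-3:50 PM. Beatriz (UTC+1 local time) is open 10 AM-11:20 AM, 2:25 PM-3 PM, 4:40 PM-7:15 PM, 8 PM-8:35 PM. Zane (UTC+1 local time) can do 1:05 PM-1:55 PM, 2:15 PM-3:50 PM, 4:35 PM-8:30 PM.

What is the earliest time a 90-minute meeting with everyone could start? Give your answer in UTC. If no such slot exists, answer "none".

Kira in UTC: 09:40-12:10, 13:55-17:15 (add 3h to convert from UTC-3).
Ines in UTC: 09:15-11:25, 12:00-14:00, 14:15-15:40, 15:50-18:00 (add 3h to convert from UTC-3).
Ulla in UTC: 11:20-12:05, 14:55-20:00 (subtract 1h to convert from UTC+1).
Ana in UTC: 10:40-13:10, 15:05-17:15, 17:50-18:50 (add 3h to convert from UTC-3).
Beatriz in UTC: 09:00-10:20, 13:25-14:00, 15:40-18:15, 19:00-19:35 (subtract 1h to convert from UTC+1).
Zane in UTC: 12:05-12:55, 13:15-14:50, 15:35-19:30 (subtract 1h to convert from UTC+1).
Kira ∩ Ines: 09:40-11:25, 12:00-12:10, 13:55-14:00, 14:15-15:40, 15:50-17:15.
Kira ∩ Ines ∩ Ulla: 11:20-11:25, 12:00-12:05, 14:55-15:40, 15:50-17:15.
Kira ∩ Ines ∩ Ulla ∩ Ana: 11:20-11:25, 12:00-12:05, 15:05-15:40, 15:50-17:15.
Kira ∩ Ines ∩ Ulla ∩ Ana ∩ Beatriz: 15:50-17:15.
Kira ∩ Ines ∩ Ulla ∩ Ana ∩ Beatriz ∩ Zane: 15:50-17:15.
So the common availability across everyone is 15:50-17:15.
No common window is at least 90 minutes long.

none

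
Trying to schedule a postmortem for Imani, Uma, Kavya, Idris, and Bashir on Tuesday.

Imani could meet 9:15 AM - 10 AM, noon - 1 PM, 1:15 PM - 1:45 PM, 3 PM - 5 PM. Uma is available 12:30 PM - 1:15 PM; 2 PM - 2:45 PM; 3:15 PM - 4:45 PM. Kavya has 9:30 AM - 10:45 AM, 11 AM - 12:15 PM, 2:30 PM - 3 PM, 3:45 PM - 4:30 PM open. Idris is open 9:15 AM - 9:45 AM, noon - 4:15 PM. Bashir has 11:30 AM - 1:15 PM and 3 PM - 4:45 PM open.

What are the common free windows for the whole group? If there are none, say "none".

Imani ∩ Uma: 12:30-13:00, 15:15-16:45.
Imani ∩ Uma ∩ Kavya: 15:45-16:30.
Imani ∩ Uma ∩ Kavya ∩ Idris: 15:45-16:15.
Imani ∩ Uma ∩ Kavya ∩ Idris ∩ Bashir: 15:45-16:15.

15:45-16:15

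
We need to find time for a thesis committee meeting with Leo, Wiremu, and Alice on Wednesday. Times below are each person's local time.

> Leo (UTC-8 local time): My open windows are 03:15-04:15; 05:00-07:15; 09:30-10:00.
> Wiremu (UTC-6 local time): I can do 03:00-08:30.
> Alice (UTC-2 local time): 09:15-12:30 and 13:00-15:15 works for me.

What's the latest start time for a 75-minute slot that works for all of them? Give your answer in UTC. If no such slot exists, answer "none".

13:15

Leo in UTC: 11:15-12:15, 13:00-15:15, 17:30-18:00 (add 8h to convert from UTC-8).
Wiremu in UTC: 09:00-14:30 (add 6h to convert from UTC-6).
Alice in UTC: 11:15-14:30, 15:00-17:15 (add 2h to convert from UTC-2).
Leo ∩ Wiremu: 11:15-12:15, 13:00-14:30.
Leo ∩ Wiremu ∩ Alice: 11:15-12:15, 13:00-14:30.
The last common window of at least 75 minutes is 13:00-14:30; a 75-minute meeting can start as late as 13:15 and still end by 14:30.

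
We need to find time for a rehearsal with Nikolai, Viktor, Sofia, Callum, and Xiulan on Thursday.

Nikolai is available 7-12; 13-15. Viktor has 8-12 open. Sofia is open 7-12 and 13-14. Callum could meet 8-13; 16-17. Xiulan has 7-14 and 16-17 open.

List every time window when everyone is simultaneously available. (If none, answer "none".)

Nikolai ∩ Viktor: 08:00-12:00.
Nikolai ∩ Viktor ∩ Sofia: 08:00-12:00.
Nikolai ∩ Viktor ∩ Sofia ∩ Callum: 08:00-12:00.
Nikolai ∩ Viktor ∩ Sofia ∩ Callum ∩ Xiulan: 08:00-12:00.
Those are the intersection windows.

08:00-12:00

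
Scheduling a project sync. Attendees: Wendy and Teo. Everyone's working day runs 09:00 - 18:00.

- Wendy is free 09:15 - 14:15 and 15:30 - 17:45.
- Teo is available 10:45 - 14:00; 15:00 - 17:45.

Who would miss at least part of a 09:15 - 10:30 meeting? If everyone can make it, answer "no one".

Wendy: free for 09:15-10:30. Teo: not fully free for 09:15-10:30.

Teo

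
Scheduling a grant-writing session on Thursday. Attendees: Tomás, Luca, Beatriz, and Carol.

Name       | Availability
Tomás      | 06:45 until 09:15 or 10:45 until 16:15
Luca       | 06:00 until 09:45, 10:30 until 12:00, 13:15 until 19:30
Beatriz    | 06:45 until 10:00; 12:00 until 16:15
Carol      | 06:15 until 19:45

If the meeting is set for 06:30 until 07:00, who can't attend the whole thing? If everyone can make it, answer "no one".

Tomás: not fully free for 06:30-07:00. Luca: free for 06:30-07:00. Beatriz: not fully free for 06:30-07:00. Carol: free for 06:30-07:00.

Beatriz, Tomás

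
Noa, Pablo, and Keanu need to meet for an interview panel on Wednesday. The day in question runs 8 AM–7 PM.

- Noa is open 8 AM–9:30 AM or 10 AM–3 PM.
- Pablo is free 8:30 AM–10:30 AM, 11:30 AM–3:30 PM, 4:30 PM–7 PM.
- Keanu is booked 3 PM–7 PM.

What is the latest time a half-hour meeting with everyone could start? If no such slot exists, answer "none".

14:30

Noa free: 08:00-09:30, 10:00-15:00.
Pablo free: 08:30-10:30, 11:30-15:30, 16:30-19:00.
Keanu free: 08:00-15:00 (invert busy blocks within the working day).
Noa ∩ Pablo: 08:30-09:30, 10:00-10:30, 11:30-15:00.
Noa ∩ Pablo ∩ Keanu: 08:30-09:30, 10:00-10:30, 11:30-15:00.
The last common window of at least 30 minutes is 11:30-15:00; a 30-minute meeting can start as late as 14:30 and still end by 15:00.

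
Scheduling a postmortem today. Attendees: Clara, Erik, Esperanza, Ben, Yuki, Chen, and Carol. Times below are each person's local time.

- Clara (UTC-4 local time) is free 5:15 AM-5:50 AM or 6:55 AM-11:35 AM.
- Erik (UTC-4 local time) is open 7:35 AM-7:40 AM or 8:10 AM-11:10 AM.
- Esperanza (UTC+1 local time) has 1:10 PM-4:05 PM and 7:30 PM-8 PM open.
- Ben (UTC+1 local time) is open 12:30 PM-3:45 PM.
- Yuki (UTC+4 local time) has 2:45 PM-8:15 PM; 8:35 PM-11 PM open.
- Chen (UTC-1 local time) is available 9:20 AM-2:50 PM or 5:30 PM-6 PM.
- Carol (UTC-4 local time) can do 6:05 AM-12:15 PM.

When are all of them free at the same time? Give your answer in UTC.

12:10-14:45

Clara in UTC: 09:15-09:50, 10:55-15:35 (add 4h to convert from UTC-4).
Erik in UTC: 11:35-11:40, 12:10-15:10 (add 4h to convert from UTC-4).
Esperanza in UTC: 12:10-15:05, 18:30-19:00 (subtract 1h to convert from UTC+1).
Ben in UTC: 11:30-14:45 (subtract 1h to convert from UTC+1).
Yuki in UTC: 10:45-16:15, 16:35-19:00 (subtract 4h to convert from UTC+4).
Chen in UTC: 10:20-15:50, 18:30-19:00 (add 1h to convert from UTC-1).
Carol in UTC: 10:05-16:15 (add 4h to convert from UTC-4).
Clara ∩ Erik: 11:35-11:40, 12:10-15:10.
Clara ∩ Erik ∩ Esperanza: 12:10-15:05.
Clara ∩ Erik ∩ Esperanza ∩ Ben: 12:10-14:45.
Clara ∩ Erik ∩ Esperanza ∩ Ben ∩ Yuki: 12:10-14:45.
Clara ∩ Erik ∩ Esperanza ∩ Ben ∩ Yuki ∩ Chen: 12:10-14:45.
Clara ∩ Erik ∩ Esperanza ∩ Ben ∩ Yuki ∩ Chen ∩ Carol: 12:10-14:45.
Those are the intersection windows.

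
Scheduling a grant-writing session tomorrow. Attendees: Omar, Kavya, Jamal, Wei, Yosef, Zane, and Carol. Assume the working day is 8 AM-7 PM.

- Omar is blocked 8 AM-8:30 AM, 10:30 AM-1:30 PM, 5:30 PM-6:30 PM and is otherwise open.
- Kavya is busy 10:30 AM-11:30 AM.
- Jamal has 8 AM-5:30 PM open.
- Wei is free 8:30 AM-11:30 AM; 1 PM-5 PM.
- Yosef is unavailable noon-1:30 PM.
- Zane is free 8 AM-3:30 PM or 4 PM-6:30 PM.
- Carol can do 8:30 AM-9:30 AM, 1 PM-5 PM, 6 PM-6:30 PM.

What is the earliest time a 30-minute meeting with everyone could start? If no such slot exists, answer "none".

08:30

Omar free: 08:30-10:30, 13:30-17:30, 18:30-19:00 (invert busy blocks within the working day).
Kavya free: 08:00-10:30, 11:30-19:00 (invert busy blocks within the working day).
Jamal free: 08:00-17:30.
Wei free: 08:30-11:30, 13:00-17:00.
Yosef free: 08:00-12:00, 13:30-19:00 (invert busy blocks within the working day).
Zane free: 08:00-15:30, 16:00-18:30.
Carol free: 08:30-09:30, 13:00-17:00, 18:00-18:30.
Omar ∩ Kavya: 08:30-10:30, 13:30-17:30, 18:30-19:00.
Omar ∩ Kavya ∩ Jamal: 08:30-10:30, 13:30-17:30.
Omar ∩ Kavya ∩ Jamal ∩ Wei: 08:30-10:30, 13:30-17:00.
Omar ∩ Kavya ∩ Jamal ∩ Wei ∩ Yosef: 08:30-10:30, 13:30-17:00.
Omar ∩ Kavya ∩ Jamal ∩ Wei ∩ Yosef ∩ Zane: 08:30-10:30, 13:30-15:30, 16:00-17:00.
Omar ∩ Kavya ∩ Jamal ∩ Wei ∩ Yosef ∩ Zane ∩ Carol: 08:30-09:30, 13:30-15:30, 16:00-17:00.
So the common availability across everyone is 08:30-09:30, 13:30-15:30, 16:00-17:00.
The first common window of at least 30 minutes is 08:30-09:30, so the earliest start is 08:30.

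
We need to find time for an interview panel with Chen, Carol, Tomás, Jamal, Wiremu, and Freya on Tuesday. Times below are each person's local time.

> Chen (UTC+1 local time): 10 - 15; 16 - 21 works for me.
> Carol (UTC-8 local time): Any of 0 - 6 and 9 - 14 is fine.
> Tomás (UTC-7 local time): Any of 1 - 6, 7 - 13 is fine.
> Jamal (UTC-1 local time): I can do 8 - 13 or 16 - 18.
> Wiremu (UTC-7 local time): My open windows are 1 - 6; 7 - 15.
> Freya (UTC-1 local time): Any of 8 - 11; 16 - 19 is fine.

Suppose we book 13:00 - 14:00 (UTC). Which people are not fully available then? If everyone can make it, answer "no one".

Chen in UTC: 09:00-14:00, 15:00-20:00 (subtract 1h to convert from UTC+1).
Carol in UTC: 08:00-14:00, 17:00-22:00 (add 8h to convert from UTC-8).
Tomás in UTC: 08:00-13:00, 14:00-20:00 (add 7h to convert from UTC-7).
Jamal in UTC: 09:00-14:00, 17:00-19:00 (add 1h to convert from UTC-1).
Wiremu in UTC: 08:00-13:00, 14:00-22:00 (add 7h to convert from UTC-7).
Freya in UTC: 09:00-12:00, 17:00-20:00 (add 1h to convert from UTC-1).
Chen: free for 13:00-14:00. Carol: free for 13:00-14:00. Tomás: not fully free for 13:00-14:00. Jamal: free for 13:00-14:00. Wiremu: not fully free for 13:00-14:00. Freya: not fully free for 13:00-14:00.

Freya, Tomás, Wiremu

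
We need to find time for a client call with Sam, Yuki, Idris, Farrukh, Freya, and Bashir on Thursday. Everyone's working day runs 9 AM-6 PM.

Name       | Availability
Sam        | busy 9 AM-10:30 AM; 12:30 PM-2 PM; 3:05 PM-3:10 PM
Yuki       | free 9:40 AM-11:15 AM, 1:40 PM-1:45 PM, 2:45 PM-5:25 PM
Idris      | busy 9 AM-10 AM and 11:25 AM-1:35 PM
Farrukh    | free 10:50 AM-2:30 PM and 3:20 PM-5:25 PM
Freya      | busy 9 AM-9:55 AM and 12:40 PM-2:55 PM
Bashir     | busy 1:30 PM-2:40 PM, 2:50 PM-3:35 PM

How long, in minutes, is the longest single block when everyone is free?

110

Sam free: 10:30-12:30, 14:00-15:05, 15:10-18:00 (invert busy blocks within the working day).
Yuki free: 09:40-11:15, 13:40-13:45, 14:45-17:25.
Idris free: 10:00-11:25, 13:35-18:00 (invert busy blocks within the working day).
Farrukh free: 10:50-14:30, 15:20-17:25.
Freya free: 09:55-12:40, 14:55-18:00 (invert busy blocks within the working day).
Bashir free: 09:00-13:30, 14:40-14:50, 15:35-18:00 (invert busy blocks within the working day).
Sam ∩ Yuki: 10:30-11:15, 14:45-15:05, 15:10-17:25.
Sam ∩ Yuki ∩ Idris: 10:30-11:15, 14:45-15:05, 15:10-17:25.
Sam ∩ Yuki ∩ Idris ∩ Farrukh: 10:50-11:15, 15:20-17:25.
Sam ∩ Yuki ∩ Idris ∩ Farrukh ∩ Freya: 10:50-11:15, 15:20-17:25.
Sam ∩ Yuki ∩ Idris ∩ Farrukh ∩ Freya ∩ Bashir: 10:50-11:15, 15:35-17:25.
The longest is 15:35-17:25 at 110 minutes.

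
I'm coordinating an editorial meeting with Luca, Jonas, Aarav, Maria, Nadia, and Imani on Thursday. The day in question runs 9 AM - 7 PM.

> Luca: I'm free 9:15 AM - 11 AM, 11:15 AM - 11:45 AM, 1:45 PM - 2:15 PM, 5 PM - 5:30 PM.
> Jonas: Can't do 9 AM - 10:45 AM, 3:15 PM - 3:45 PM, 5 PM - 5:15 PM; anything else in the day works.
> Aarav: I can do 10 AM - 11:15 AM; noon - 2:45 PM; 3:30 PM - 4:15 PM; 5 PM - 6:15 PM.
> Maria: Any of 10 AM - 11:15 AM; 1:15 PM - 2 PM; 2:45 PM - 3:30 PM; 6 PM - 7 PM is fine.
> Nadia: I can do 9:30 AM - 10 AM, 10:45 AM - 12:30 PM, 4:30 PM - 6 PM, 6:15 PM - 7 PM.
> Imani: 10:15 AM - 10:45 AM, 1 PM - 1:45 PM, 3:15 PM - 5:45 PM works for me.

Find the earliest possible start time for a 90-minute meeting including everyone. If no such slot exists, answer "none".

none

Luca free: 09:15-11:00, 11:15-11:45, 13:45-14:15, 17:00-17:30.
Jonas free: 10:45-15:15, 15:45-17:00, 17:15-19:00 (invert busy blocks within the working day).
Aarav free: 10:00-11:15, 12:00-14:45, 15:30-16:15, 17:00-18:15.
Maria free: 10:00-11:15, 13:15-14:00, 14:45-15:30, 18:00-19:00.
Nadia free: 09:30-10:00, 10:45-12:30, 16:30-18:00, 18:15-19:00.
Imani free: 10:15-10:45, 13:00-13:45, 15:15-17:45.
Luca ∩ Jonas: 10:45-11:00, 11:15-11:45, 13:45-14:15, 17:15-17:30.
Luca ∩ Jonas ∩ Aarav: 10:45-11:00, 13:45-14:15, 17:15-17:30.
Luca ∩ Jonas ∩ Aarav ∩ Maria: 10:45-11:00, 13:45-14:00.
Luca ∩ Jonas ∩ Aarav ∩ Maria ∩ Nadia: 10:45-11:00.
Luca ∩ Jonas ∩ Aarav ∩ Maria ∩ Nadia ∩ Imani: ∅.
There is no time when everyone is free.
No common window is at least 90 minutes long.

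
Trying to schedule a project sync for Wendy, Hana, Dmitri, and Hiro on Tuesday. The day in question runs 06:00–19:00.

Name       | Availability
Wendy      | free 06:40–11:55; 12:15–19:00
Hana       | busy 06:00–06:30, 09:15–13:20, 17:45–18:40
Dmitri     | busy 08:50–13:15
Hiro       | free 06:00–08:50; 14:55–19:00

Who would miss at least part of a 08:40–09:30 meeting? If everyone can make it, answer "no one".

Dmitri, Hana, Hiro

Wendy free: 06:40-11:55, 12:15-19:00.
Hana free: 06:30-09:15, 13:20-17:45, 18:40-19:00 (invert busy blocks within the working day).
Dmitri free: 06:00-08:50, 13:15-19:00 (invert busy blocks within the working day).
Hiro free: 06:00-08:50, 14:55-19:00.
Wendy: free for 08:40-09:30. Hana: not fully free for 08:40-09:30. Dmitri: not fully free for 08:40-09:30. Hiro: not fully free for 08:40-09:30.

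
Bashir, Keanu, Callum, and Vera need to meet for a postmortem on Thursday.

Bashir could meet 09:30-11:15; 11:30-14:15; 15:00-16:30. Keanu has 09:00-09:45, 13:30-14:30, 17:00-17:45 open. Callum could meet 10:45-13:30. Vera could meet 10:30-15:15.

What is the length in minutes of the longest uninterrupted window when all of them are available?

Bashir ∩ Keanu: 09:30-09:45, 13:30-14:15.
Bashir ∩ Keanu ∩ Callum: ∅.
Bashir ∩ Keanu ∩ Callum ∩ Vera: ∅.
There is no time when everyone is free.
No common window exists, so the longest block is 0 minutes.

0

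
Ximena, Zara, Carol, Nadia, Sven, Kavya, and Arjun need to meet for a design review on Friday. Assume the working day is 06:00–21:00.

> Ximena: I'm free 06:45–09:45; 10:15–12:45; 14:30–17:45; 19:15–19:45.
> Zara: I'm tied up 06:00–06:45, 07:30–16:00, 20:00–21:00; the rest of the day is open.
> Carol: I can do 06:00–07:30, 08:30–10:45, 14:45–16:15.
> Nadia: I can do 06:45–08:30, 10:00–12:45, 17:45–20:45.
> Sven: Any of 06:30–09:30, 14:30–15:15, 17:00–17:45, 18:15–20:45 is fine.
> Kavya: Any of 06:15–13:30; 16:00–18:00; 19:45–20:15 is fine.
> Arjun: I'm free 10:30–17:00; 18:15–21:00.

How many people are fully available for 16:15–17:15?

3

Ximena free: 06:45-09:45, 10:15-12:45, 14:30-17:45, 19:15-19:45.
Zara free: 06:45-07:30, 16:00-20:00 (invert busy blocks within the working day).
Carol free: 06:00-07:30, 08:30-10:45, 14:45-16:15.
Nadia free: 06:45-08:30, 10:00-12:45, 17:45-20:45.
Sven free: 06:30-09:30, 14:30-15:15, 17:00-17:45, 18:15-20:45.
Kavya free: 06:15-13:30, 16:00-18:00, 19:45-20:15.
Arjun free: 10:30-17:00, 18:15-21:00.
Ximena, Zara, and Kavya can make the full 16:15-17:15 slot — that's 3.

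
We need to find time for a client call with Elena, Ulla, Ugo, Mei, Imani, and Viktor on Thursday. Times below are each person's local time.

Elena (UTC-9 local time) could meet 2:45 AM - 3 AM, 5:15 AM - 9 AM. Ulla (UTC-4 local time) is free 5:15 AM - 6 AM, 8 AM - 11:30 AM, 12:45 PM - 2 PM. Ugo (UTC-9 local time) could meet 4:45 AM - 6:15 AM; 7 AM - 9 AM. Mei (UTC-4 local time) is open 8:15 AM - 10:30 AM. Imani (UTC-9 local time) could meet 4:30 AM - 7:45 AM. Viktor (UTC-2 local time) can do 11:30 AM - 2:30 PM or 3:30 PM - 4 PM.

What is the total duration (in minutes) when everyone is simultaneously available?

15

Elena in UTC: 11:45-12:00, 14:15-18:00 (add 9h to convert from UTC-9).
Ulla in UTC: 09:15-10:00, 12:00-15:30, 16:45-18:00 (add 4h to convert from UTC-4).
Ugo in UTC: 13:45-15:15, 16:00-18:00 (add 9h to convert from UTC-9).
Mei in UTC: 12:15-14:30 (add 4h to convert from UTC-4).
Imani in UTC: 13:30-16:45 (add 9h to convert from UTC-9).
Viktor in UTC: 13:30-16:30, 17:30-18:00 (add 2h to convert from UTC-2).
Elena ∩ Ulla: 14:15-15:30, 16:45-18:00.
Elena ∩ Ulla ∩ Ugo: 14:15-15:15, 16:45-18:00.
Elena ∩ Ulla ∩ Ugo ∩ Mei: 14:15-14:30.
Elena ∩ Ulla ∩ Ugo ∩ Mei ∩ Imani: 14:15-14:30.
Elena ∩ Ulla ∩ Ugo ∩ Mei ∩ Imani ∩ Viktor: 14:15-14:30.
That's a single block of 15 minutes.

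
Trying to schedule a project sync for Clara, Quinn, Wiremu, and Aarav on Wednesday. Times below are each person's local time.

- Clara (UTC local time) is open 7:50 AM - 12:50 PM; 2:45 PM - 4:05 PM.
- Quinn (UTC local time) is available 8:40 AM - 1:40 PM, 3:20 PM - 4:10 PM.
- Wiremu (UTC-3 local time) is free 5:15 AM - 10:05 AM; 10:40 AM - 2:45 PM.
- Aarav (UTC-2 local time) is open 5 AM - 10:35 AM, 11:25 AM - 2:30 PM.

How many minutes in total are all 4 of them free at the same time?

280

Clara in UTC: 07:50-12:50, 14:45-16:05.
Quinn in UTC: 08:40-13:40, 15:20-16:10.
Wiremu in UTC: 08:15-13:05, 13:40-17:45 (add 3h to convert from UTC-3).
Aarav in UTC: 07:00-12:35, 13:25-16:30 (add 2h to convert from UTC-2).
Clara ∩ Quinn: 08:40-12:50, 15:20-16:05.
Clara ∩ Quinn ∩ Wiremu: 08:40-12:50, 15:20-16:05.
Clara ∩ Quinn ∩ Wiremu ∩ Aarav: 08:40-12:35, 15:20-16:05.
Summing the common windows: 235 + 45 = 280 minutes.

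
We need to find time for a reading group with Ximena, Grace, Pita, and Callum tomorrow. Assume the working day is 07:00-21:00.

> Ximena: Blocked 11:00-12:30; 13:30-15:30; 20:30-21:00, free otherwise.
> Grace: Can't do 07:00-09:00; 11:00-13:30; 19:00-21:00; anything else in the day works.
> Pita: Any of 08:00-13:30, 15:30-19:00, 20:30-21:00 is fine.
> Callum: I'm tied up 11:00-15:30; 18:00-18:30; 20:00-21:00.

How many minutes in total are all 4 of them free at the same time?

300

Ximena free: 07:00-11:00, 12:30-13:30, 15:30-20:30 (invert busy blocks within the working day).
Grace free: 09:00-11:00, 13:30-19:00 (invert busy blocks within the working day).
Pita free: 08:00-13:30, 15:30-19:00, 20:30-21:00.
Callum free: 07:00-11:00, 15:30-18:00, 18:30-20:00 (invert busy blocks within the working day).
Ximena ∩ Grace: 09:00-11:00, 15:30-19:00.
Ximena ∩ Grace ∩ Pita: 09:00-11:00, 15:30-19:00.
Ximena ∩ Grace ∩ Pita ∩ Callum: 09:00-11:00, 15:30-18:00, 18:30-19:00.
Those are the intersection windows.
Summing the common windows: 120 + 150 + 30 = 300 minutes.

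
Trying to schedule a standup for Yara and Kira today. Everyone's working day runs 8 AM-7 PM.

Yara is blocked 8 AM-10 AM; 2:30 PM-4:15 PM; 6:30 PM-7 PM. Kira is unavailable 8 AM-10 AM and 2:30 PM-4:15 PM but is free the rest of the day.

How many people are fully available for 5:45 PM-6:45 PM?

1

Yara free: 10:00-14:30, 16:15-18:30 (invert busy blocks within the working day).
Kira free: 10:00-14:30, 16:15-19:00 (invert busy blocks within the working day).
Kira can make the full 17:45-18:45 slot — that's 1.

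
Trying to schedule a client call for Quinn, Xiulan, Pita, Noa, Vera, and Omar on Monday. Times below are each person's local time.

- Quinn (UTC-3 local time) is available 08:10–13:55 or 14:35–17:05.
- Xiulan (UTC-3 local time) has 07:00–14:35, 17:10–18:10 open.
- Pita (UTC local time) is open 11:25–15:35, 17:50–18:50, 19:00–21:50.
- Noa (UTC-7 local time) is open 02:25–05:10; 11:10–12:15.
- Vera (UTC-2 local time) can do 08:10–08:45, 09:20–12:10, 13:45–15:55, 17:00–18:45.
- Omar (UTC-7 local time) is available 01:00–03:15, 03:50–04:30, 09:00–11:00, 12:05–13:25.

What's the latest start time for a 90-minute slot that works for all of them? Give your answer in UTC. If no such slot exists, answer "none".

none

Quinn in UTC: 11:10-16:55, 17:35-20:05 (add 3h to convert from UTC-3).
Xiulan in UTC: 10:00-17:35, 20:10-21:10 (add 3h to convert from UTC-3).
Pita in UTC: 11:25-15:35, 17:50-18:50, 19:00-21:50.
Noa in UTC: 09:25-12:10, 18:10-19:15 (add 7h to convert from UTC-7).
Vera in UTC: 10:10-10:45, 11:20-14:10, 15:45-17:55, 19:00-20:45 (add 2h to convert from UTC-2).
Omar in UTC: 08:00-10:15, 10:50-11:30, 16:00-18:00, 19:05-20:25 (add 7h to convert from UTC-7).
Quinn ∩ Xiulan: 11:10-16:55.
Quinn ∩ Xiulan ∩ Pita: 11:25-15:35.
Quinn ∩ Xiulan ∩ Pita ∩ Noa: 11:25-12:10.
Quinn ∩ Xiulan ∩ Pita ∩ Noa ∩ Vera: 11:25-12:10.
Quinn ∩ Xiulan ∩ Pita ∩ Noa ∩ Vera ∩ Omar: 11:25-11:30.
Those are the intersection windows.
No common window is at least 90 minutes long.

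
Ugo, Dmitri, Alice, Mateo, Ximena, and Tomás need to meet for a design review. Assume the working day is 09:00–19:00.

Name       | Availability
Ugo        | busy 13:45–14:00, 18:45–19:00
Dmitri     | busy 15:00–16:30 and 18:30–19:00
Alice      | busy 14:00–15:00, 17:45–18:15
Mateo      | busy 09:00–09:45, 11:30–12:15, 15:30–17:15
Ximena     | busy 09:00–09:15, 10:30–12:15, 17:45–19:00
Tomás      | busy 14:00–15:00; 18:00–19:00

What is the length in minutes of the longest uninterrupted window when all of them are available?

90

Ugo free: 09:00-13:45, 14:00-18:45 (invert busy blocks within the working day).
Dmitri free: 09:00-15:00, 16:30-18:30 (invert busy blocks within the working day).
Alice free: 09:00-14:00, 15:00-17:45, 18:15-19:00 (invert busy blocks within the working day).
Mateo free: 09:45-11:30, 12:15-15:30, 17:15-19:00 (invert busy blocks within the working day).
Ximena free: 09:15-10:30, 12:15-17:45 (invert busy blocks within the working day).
Tomás free: 09:00-14:00, 15:00-18:00 (invert busy blocks within the working day).
Ugo ∩ Dmitri: 09:00-13:45, 14:00-15:00, 16:30-18:30.
Ugo ∩ Dmitri ∩ Alice: 09:00-13:45, 16:30-17:45, 18:15-18:30.
Ugo ∩ Dmitri ∩ Alice ∩ Mateo: 09:45-11:30, 12:15-13:45, 17:15-17:45, 18:15-18:30.
Ugo ∩ Dmitri ∩ Alice ∩ Mateo ∩ Ximena: 09:45-10:30, 12:15-13:45, 17:15-17:45.
Ugo ∩ Dmitri ∩ Alice ∩ Mateo ∩ Ximena ∩ Tomás: 09:45-10:30, 12:15-13:45, 17:15-17:45.
The longest is 12:15-13:45 at 90 minutes.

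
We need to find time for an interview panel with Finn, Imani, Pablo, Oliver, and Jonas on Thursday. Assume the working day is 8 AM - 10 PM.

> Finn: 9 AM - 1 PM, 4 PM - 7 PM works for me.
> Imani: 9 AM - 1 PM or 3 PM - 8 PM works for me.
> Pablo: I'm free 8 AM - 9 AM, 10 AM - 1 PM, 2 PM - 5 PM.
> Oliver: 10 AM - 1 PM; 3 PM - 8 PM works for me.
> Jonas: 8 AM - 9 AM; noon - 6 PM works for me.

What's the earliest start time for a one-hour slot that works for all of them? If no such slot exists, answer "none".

12:00

Finn ∩ Imani: 09:00-13:00, 16:00-19:00.
Finn ∩ Imani ∩ Pablo: 10:00-13:00, 16:00-17:00.
Finn ∩ Imani ∩ Pablo ∩ Oliver: 10:00-13:00, 16:00-17:00.
Finn ∩ Imani ∩ Pablo ∩ Oliver ∩ Jonas: 12:00-13:00, 16:00-17:00.
So the common availability across everyone is 12:00-13:00, 16:00-17:00.
The first common window of at least 60 minutes is 12:00-13:00, so the earliest start is 12:00.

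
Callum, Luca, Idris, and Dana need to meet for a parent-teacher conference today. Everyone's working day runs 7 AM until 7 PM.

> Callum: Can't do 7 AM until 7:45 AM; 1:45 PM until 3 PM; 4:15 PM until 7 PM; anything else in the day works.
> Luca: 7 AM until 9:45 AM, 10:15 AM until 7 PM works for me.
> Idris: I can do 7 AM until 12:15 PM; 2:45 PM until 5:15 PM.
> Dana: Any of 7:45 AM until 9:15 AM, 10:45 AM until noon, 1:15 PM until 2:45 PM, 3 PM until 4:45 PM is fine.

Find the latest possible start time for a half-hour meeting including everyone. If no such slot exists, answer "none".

Callum free: 07:45-13:45, 15:00-16:15 (invert busy blocks within the working day).
Luca free: 07:00-09:45, 10:15-19:00.
Idris free: 07:00-12:15, 14:45-17:15.
Dana free: 07:45-09:15, 10:45-12:00, 13:15-14:45, 15:00-16:45.
Callum ∩ Luca: 07:45-09:45, 10:15-13:45, 15:00-16:15.
Callum ∩ Luca ∩ Idris: 07:45-09:45, 10:15-12:15, 15:00-16:15.
Callum ∩ Luca ∩ Idris ∩ Dana: 07:45-09:15, 10:45-12:00, 15:00-16:15.
The last common window of at least 30 minutes is 15:00-16:15; a 30-minute meeting can start as late as 15:45 and still end by 16:15.

15:45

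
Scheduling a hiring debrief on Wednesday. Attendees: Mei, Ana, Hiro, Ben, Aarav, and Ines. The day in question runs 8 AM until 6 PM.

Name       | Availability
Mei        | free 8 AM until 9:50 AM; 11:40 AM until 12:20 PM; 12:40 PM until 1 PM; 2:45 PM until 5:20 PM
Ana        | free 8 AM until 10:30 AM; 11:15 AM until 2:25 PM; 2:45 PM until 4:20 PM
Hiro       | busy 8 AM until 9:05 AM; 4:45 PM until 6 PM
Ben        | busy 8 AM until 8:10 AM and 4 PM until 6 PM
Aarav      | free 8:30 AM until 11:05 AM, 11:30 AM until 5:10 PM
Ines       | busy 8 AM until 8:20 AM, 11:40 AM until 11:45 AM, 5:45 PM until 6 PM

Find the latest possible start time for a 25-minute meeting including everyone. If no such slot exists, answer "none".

15:35

Mei free: 08:00-09:50, 11:40-12:20, 12:40-13:00, 14:45-17:20.
Ana free: 08:00-10:30, 11:15-14:25, 14:45-16:20.
Hiro free: 09:05-16:45 (invert busy blocks within the working day).
Ben free: 08:10-16:00 (invert busy blocks within the working day).
Aarav free: 08:30-11:05, 11:30-17:10.
Ines free: 08:20-11:40, 11:45-17:45 (invert busy blocks within the working day).
Mei ∩ Ana: 08:00-09:50, 11:40-12:20, 12:40-13:00, 14:45-16:20.
Mei ∩ Ana ∩ Hiro: 09:05-09:50, 11:40-12:20, 12:40-13:00, 14:45-16:20.
Mei ∩ Ana ∩ Hiro ∩ Ben: 09:05-09:50, 11:40-12:20, 12:40-13:00, 14:45-16:00.
Mei ∩ Ana ∩ Hiro ∩ Ben ∩ Aarav: 09:05-09:50, 11:40-12:20, 12:40-13:00, 14:45-16:00.
Mei ∩ Ana ∩ Hiro ∩ Ben ∩ Aarav ∩ Ines: 09:05-09:50, 11:45-12:20, 12:40-13:00, 14:45-16:00.
The last common window of at least 25 minutes is 14:45-16:00; a 25-minute meeting can start as late as 15:35 and still end by 16:00.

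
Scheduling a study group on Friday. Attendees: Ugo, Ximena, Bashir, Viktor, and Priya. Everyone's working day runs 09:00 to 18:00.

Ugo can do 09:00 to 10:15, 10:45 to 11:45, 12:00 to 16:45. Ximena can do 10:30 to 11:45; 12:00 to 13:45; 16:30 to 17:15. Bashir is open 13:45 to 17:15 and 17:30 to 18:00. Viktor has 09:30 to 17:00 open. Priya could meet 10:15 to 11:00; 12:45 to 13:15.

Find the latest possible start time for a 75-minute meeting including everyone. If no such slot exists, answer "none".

Ugo ∩ Ximena: 10:45-11:45, 12:00-13:45, 16:30-16:45.
Ugo ∩ Ximena ∩ Bashir: 16:30-16:45.
Ugo ∩ Ximena ∩ Bashir ∩ Viktor: 16:30-16:45.
Ugo ∩ Ximena ∩ Bashir ∩ Viktor ∩ Priya: ∅.
There is no time when everyone is free.
No common window is at least 75 minutes long.

none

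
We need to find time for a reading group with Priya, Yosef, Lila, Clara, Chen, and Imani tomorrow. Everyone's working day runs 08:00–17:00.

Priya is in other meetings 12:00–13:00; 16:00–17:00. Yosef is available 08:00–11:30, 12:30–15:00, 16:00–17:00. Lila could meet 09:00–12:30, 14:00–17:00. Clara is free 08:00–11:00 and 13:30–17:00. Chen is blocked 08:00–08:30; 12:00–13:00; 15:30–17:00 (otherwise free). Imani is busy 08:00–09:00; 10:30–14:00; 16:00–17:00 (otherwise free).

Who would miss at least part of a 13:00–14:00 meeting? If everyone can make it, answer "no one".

Clara, Imani, Lila

Priya free: 08:00-12:00, 13:00-16:00 (invert busy blocks within the working day).
Yosef free: 08:00-11:30, 12:30-15:00, 16:00-17:00.
Lila free: 09:00-12:30, 14:00-17:00.
Clara free: 08:00-11:00, 13:30-17:00.
Chen free: 08:30-12:00, 13:00-15:30 (invert busy blocks within the working day).
Imani free: 09:00-10:30, 14:00-16:00 (invert busy blocks within the working day).
Priya: free for 13:00-14:00. Yosef: free for 13:00-14:00. Lila: not fully free for 13:00-14:00. Clara: not fully free for 13:00-14:00. Chen: free for 13:00-14:00. Imani: not fully free for 13:00-14:00.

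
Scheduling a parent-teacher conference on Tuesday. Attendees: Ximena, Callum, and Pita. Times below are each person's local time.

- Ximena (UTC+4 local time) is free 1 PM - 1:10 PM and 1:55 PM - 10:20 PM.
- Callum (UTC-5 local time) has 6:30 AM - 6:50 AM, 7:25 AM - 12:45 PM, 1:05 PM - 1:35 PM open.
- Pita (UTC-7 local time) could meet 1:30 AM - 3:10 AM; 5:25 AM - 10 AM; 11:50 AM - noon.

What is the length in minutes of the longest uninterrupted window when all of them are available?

Ximena in UTC: 09:00-09:10, 09:55-18:20 (subtract 4h to convert from UTC+4).
Callum in UTC: 11:30-11:50, 12:25-17:45, 18:05-18:35 (add 5h to convert from UTC-5).
Pita in UTC: 08:30-10:10, 12:25-17:00, 18:50-19:00 (add 7h to convert from UTC-7).
Ximena ∩ Callum: 11:30-11:50, 12:25-17:45, 18:05-18:20.
Ximena ∩ Callum ∩ Pita: 12:25-17:00.
The longest is 12:25-17:00 at 275 minutes.

275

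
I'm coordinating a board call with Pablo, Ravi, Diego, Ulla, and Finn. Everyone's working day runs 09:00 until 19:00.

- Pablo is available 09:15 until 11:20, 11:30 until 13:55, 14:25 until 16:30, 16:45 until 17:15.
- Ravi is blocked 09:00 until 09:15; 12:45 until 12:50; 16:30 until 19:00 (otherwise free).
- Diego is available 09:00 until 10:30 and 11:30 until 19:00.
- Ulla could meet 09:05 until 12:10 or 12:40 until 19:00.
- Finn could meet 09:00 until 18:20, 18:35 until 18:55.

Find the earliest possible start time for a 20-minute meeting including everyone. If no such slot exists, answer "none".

Pablo free: 09:15-11:20, 11:30-13:55, 14:25-16:30, 16:45-17:15.
Ravi free: 09:15-12:45, 12:50-16:30 (invert busy blocks within the working day).
Diego free: 09:00-10:30, 11:30-19:00.
Ulla free: 09:05-12:10, 12:40-19:00.
Finn free: 09:00-18:20, 18:35-18:55.
Pablo ∩ Ravi: 09:15-11:20, 11:30-12:45, 12:50-13:55, 14:25-16:30.
Pablo ∩ Ravi ∩ Diego: 09:15-10:30, 11:30-12:45, 12:50-13:55, 14:25-16:30.
Pablo ∩ Ravi ∩ Diego ∩ Ulla: 09:15-10:30, 11:30-12:10, 12:40-12:45, 12:50-13:55, 14:25-16:30.
Pablo ∩ Ravi ∩ Diego ∩ Ulla ∩ Finn: 09:15-10:30, 11:30-12:10, 12:40-12:45, 12:50-13:55, 14:25-16:30.
So the common availability across everyone is 09:15-10:30, 11:30-12:10, 12:40-12:45, 12:50-13:55, 14:25-16:30.
The first common window of at least 20 minutes is 09:15-10:30, so the earliest start is 09:15.

09:15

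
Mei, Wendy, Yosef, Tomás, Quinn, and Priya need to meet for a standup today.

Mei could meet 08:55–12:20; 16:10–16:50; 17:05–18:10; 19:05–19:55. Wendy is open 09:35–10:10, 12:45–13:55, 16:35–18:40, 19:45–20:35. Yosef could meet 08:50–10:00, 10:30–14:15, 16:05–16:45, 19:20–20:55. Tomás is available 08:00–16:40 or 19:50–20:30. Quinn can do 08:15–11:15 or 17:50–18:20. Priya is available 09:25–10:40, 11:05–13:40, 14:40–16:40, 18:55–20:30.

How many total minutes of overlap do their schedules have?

25

Mei ∩ Wendy: 09:35-10:10, 16:35-16:50, 17:05-18:10, 19:45-19:55.
Mei ∩ Wendy ∩ Yosef: 09:35-10:00, 16:35-16:45, 19:45-19:55.
Mei ∩ Wendy ∩ Yosef ∩ Tomás: 09:35-10:00, 16:35-16:40, 19:50-19:55.
Mei ∩ Wendy ∩ Yosef ∩ Tomás ∩ Quinn: 09:35-10:00.
Mei ∩ Wendy ∩ Yosef ∩ Tomás ∩ Quinn ∩ Priya: 09:35-10:00.
That's a single block of 25 minutes.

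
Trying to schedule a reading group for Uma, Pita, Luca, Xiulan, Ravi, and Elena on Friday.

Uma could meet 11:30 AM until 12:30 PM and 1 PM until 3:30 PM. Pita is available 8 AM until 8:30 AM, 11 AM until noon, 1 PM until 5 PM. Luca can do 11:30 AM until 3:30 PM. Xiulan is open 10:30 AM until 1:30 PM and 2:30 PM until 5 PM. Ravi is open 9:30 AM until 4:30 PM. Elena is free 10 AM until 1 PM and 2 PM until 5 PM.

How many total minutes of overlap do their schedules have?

Uma ∩ Pita: 11:30-12:00, 13:00-15:30.
Uma ∩ Pita ∩ Luca: 11:30-12:00, 13:00-15:30.
Uma ∩ Pita ∩ Luca ∩ Xiulan: 11:30-12:00, 13:00-13:30, 14:30-15:30.
Uma ∩ Pita ∩ Luca ∩ Xiulan ∩ Ravi: 11:30-12:00, 13:00-13:30, 14:30-15:30.
Uma ∩ Pita ∩ Luca ∩ Xiulan ∩ Ravi ∩ Elena: 11:30-12:00, 14:30-15:30.
Summing the common windows: 30 + 60 = 90 minutes.

90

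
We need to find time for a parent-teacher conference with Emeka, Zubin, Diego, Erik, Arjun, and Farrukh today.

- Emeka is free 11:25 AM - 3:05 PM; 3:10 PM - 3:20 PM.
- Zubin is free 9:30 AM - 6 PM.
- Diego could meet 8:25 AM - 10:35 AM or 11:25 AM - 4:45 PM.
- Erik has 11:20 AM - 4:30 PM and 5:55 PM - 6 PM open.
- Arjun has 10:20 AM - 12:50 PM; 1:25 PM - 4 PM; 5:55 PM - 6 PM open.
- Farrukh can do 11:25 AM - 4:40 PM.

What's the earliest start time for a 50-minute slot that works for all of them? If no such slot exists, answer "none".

11:25

Emeka ∩ Zubin: 11:25-15:05, 15:10-15:20.
Emeka ∩ Zubin ∩ Diego: 11:25-15:05, 15:10-15:20.
Emeka ∩ Zubin ∩ Diego ∩ Erik: 11:25-15:05, 15:10-15:20.
Emeka ∩ Zubin ∩ Diego ∩ Erik ∩ Arjun: 11:25-12:50, 13:25-15:05, 15:10-15:20.
Emeka ∩ Zubin ∩ Diego ∩ Erik ∩ Arjun ∩ Farrukh: 11:25-12:50, 13:25-15:05, 15:10-15:20.
Those are the intersection windows.
The first common window of at least 50 minutes is 11:25-12:50, so the earliest start is 11:25.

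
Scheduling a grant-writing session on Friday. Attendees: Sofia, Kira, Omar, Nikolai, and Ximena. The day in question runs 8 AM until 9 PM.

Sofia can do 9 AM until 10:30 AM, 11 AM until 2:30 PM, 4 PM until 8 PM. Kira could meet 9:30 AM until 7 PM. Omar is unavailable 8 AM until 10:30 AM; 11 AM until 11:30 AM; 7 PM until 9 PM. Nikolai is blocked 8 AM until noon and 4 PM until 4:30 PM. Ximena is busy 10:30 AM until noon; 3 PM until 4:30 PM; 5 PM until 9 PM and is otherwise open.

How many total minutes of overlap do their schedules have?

Sofia free: 09:00-10:30, 11:00-14:30, 16:00-20:00.
Kira free: 09:30-19:00.
Omar free: 10:30-11:00, 11:30-19:00 (invert busy blocks within the working day).
Nikolai free: 12:00-16:00, 16:30-21:00 (invert busy blocks within the working day).
Ximena free: 08:00-10:30, 12:00-15:00, 16:30-17:00 (invert busy blocks within the working day).
Sofia ∩ Kira: 09:30-10:30, 11:00-14:30, 16:00-19:00.
Sofia ∩ Kira ∩ Omar: 11:30-14:30, 16:00-19:00.
Sofia ∩ Kira ∩ Omar ∩ Nikolai: 12:00-14:30, 16:30-19:00.
Sofia ∩ Kira ∩ Omar ∩ Nikolai ∩ Ximena: 12:00-14:30, 16:30-17:00.
Summing the common windows: 150 + 30 = 180 minutes.

180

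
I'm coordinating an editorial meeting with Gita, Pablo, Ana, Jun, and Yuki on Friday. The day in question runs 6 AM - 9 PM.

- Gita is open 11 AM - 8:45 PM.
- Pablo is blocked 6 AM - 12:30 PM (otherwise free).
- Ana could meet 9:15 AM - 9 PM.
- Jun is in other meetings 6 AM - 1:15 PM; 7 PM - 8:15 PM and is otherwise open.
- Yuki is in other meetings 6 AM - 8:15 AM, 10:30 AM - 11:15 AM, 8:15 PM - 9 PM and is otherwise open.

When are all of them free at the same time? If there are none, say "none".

13:15-19:00

Gita free: 11:00-20:45.
Pablo free: 12:30-21:00 (invert busy blocks within the working day).
Ana free: 09:15-21:00.
Jun free: 13:15-19:00, 20:15-21:00 (invert busy blocks within the working day).
Yuki free: 08:15-10:30, 11:15-20:15 (invert busy blocks within the working day).
Gita ∩ Pablo: 12:30-20:45.
Gita ∩ Pablo ∩ Ana: 12:30-20:45.
Gita ∩ Pablo ∩ Ana ∩ Jun: 13:15-19:00, 20:15-20:45.
Gita ∩ Pablo ∩ Ana ∩ Jun ∩ Yuki: 13:15-19:00.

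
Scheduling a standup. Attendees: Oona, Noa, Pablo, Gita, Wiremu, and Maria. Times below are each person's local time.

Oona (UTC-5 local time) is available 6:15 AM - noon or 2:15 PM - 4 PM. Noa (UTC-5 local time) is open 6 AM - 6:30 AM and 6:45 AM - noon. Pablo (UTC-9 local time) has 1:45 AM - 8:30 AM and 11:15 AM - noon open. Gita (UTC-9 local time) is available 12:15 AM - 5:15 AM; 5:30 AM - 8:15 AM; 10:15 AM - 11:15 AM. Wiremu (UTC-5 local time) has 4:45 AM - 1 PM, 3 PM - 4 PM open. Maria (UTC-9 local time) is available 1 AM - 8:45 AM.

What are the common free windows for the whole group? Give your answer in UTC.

Oona in UTC: 11:15-17:00, 19:15-21:00 (add 5h to convert from UTC-5).
Noa in UTC: 11:00-11:30, 11:45-17:00 (add 5h to convert from UTC-5).
Pablo in UTC: 10:45-17:30, 20:15-21:00 (add 9h to convert from UTC-9).
Gita in UTC: 09:15-14:15, 14:30-17:15, 19:15-20:15 (add 9h to convert from UTC-9).
Wiremu in UTC: 09:45-18:00, 20:00-21:00 (add 5h to convert from UTC-5).
Maria in UTC: 10:00-17:45 (add 9h to convert from UTC-9).
Oona ∩ Noa: 11:15-11:30, 11:45-17:00.
Oona ∩ Noa ∩ Pablo: 11:15-11:30, 11:45-17:00.
Oona ∩ Noa ∩ Pablo ∩ Gita: 11:15-11:30, 11:45-14:15, 14:30-17:00.
Oona ∩ Noa ∩ Pablo ∩ Gita ∩ Wiremu: 11:15-11:30, 11:45-14:15, 14:30-17:00.
Oona ∩ Noa ∩ Pablo ∩ Gita ∩ Wiremu ∩ Maria: 11:15-11:30, 11:45-14:15, 14:30-17:00.
So the common availability across everyone is 11:15-11:30, 11:45-14:15, 14:30-17:00.

11:15-11:30, 11:45-14:15, 14:30-17:00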